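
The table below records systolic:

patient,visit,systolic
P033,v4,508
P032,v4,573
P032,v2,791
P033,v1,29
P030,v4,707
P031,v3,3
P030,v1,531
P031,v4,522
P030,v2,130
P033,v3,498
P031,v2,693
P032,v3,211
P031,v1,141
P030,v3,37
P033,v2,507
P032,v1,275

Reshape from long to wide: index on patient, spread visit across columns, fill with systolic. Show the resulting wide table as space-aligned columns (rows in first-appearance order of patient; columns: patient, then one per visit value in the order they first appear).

patient  v4   v2   v1   v3 
P033     508  507  29   498
P032     573  791  275  211
P030     707  130  531  37 
P031     522  693  141  3  

Columns: patient plus the 4 distinct visit values (v4, v2, v1, v3).
For example, row P033 column v4 takes systolic=508 from the long row (P033, v4).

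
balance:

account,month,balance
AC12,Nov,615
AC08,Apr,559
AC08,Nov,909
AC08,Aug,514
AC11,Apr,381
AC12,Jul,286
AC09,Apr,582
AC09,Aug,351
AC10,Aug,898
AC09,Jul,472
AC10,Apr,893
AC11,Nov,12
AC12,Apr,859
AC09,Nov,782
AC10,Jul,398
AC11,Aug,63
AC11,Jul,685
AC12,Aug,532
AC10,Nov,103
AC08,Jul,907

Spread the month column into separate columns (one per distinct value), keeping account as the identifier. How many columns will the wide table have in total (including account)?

1 column for account plus 4 distinct month values → 5 columns.

5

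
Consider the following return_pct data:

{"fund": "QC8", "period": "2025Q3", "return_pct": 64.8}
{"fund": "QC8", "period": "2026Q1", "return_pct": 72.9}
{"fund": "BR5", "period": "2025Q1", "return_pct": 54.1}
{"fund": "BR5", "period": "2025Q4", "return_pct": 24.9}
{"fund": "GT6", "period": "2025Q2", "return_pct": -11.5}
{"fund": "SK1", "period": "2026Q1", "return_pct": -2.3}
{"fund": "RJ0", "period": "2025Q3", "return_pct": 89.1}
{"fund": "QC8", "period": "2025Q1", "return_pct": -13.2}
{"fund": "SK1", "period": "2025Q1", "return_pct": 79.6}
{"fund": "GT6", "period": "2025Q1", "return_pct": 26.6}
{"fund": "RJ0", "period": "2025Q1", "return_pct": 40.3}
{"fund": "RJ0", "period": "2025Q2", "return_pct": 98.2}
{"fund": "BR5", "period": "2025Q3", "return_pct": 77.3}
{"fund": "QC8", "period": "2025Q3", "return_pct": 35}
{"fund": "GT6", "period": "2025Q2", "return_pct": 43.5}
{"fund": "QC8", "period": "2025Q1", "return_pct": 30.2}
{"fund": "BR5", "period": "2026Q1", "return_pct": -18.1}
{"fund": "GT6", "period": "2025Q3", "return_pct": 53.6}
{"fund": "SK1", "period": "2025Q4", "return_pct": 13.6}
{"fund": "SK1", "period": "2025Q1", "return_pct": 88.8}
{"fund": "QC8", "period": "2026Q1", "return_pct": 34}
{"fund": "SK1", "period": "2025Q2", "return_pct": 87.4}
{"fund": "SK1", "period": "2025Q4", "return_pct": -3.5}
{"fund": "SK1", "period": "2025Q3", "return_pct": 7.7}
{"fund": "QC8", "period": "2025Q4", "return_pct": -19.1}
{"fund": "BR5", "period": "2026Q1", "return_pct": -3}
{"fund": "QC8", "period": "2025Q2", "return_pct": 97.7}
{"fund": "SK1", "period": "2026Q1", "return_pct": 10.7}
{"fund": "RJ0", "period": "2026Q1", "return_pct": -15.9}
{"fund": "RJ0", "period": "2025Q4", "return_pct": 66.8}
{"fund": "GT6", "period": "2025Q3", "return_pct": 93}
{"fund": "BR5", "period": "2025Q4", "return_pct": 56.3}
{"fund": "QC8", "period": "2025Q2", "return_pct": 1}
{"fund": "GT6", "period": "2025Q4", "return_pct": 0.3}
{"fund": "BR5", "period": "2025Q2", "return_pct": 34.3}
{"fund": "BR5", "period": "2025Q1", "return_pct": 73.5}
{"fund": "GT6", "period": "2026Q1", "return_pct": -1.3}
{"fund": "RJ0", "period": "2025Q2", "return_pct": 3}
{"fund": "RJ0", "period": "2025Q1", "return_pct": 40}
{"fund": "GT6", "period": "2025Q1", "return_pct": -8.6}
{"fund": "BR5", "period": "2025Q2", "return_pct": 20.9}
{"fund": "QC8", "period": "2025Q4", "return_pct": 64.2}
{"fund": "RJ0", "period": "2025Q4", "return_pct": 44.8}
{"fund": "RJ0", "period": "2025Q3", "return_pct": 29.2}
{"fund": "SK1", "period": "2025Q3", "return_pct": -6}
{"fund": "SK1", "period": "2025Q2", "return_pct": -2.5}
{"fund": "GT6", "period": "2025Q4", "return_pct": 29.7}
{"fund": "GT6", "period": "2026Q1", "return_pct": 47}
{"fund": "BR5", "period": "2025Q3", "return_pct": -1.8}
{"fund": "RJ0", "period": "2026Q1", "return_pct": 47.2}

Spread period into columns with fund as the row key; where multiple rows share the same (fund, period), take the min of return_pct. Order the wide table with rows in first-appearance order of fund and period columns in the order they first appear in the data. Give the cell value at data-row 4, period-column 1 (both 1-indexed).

-6

With rows in first-appearance order of fund, row 4 is fund=SK1. period columns in first-appearance order: 2025Q3, 2026Q1, 2025Q1, 2025Q4, 2025Q2; column 1 is 2025Q3.
Long rows with fund=SK1, period=2025Q3: min(7.7, -6) = -6.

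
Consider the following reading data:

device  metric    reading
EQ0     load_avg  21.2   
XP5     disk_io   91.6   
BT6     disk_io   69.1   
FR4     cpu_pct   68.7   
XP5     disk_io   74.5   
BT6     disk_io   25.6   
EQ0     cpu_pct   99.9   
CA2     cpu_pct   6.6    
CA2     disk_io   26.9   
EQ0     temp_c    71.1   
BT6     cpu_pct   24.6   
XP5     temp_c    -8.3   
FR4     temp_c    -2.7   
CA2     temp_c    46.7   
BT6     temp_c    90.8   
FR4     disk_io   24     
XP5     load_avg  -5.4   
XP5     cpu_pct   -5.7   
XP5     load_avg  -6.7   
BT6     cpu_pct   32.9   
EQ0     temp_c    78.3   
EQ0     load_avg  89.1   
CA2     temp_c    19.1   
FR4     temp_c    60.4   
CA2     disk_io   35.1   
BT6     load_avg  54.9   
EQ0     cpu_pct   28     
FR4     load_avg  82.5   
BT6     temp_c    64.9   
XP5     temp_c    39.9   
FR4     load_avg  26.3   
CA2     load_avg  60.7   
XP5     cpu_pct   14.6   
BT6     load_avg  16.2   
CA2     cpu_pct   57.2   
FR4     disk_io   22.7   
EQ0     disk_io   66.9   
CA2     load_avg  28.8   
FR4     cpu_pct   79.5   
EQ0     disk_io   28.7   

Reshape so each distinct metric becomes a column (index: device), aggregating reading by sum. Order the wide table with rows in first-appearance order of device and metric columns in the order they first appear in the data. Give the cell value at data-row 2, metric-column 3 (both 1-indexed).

8.9

With rows in first-appearance order of device, row 2 is device=XP5. metric columns in first-appearance order: load_avg, disk_io, cpu_pct, temp_c; column 3 is cpu_pct.
Long rows with device=XP5, metric=cpu_pct: -5.7 + 14.6 = 8.9.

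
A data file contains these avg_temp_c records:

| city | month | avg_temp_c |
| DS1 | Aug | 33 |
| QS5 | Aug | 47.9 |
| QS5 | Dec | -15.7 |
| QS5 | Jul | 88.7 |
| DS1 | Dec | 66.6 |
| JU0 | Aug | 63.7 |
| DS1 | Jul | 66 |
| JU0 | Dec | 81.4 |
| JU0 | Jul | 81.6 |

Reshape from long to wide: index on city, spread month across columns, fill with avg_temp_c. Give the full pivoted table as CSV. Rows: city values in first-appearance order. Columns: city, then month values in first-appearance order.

Columns: city plus the 3 distinct month values (Aug, Dec, Jul).
For example, row DS1 column Aug takes avg_temp_c=33 from the long row (DS1, Aug).

city,Aug,Dec,Jul
DS1,33,66.6,66
QS5,47.9,-15.7,88.7
JU0,63.7,81.4,81.6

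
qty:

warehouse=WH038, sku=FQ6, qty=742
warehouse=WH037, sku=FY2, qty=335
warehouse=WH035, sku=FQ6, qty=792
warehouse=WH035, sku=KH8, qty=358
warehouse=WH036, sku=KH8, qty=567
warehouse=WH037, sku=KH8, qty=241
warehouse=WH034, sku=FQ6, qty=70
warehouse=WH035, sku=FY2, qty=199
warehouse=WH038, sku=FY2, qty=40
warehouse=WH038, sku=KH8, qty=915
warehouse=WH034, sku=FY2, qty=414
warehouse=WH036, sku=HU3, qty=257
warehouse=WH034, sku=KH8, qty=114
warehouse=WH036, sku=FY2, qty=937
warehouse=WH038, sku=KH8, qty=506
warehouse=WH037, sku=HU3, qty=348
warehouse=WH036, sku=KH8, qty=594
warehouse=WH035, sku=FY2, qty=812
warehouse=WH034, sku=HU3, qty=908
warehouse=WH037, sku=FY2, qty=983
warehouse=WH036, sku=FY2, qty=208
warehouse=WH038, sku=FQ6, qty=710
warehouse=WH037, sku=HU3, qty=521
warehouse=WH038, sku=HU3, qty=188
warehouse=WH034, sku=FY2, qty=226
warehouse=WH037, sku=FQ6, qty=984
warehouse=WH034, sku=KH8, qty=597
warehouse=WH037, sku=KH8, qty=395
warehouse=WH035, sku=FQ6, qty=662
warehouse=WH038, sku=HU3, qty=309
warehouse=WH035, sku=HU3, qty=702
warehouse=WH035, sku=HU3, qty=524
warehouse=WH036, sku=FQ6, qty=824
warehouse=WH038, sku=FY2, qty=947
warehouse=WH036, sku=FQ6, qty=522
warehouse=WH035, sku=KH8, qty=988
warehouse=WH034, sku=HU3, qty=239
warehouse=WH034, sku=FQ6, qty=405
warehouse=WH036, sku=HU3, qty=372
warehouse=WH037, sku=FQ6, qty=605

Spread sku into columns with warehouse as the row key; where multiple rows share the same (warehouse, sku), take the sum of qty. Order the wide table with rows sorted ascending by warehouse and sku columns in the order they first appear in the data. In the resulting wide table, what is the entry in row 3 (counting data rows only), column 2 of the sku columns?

1145

With rows sorted ascending by warehouse, row 3 is warehouse=WH036. sku columns in first-appearance order: FQ6, FY2, KH8, HU3; column 2 is FY2.
Long rows with warehouse=WH036, sku=FY2: 937 + 208 = 1145.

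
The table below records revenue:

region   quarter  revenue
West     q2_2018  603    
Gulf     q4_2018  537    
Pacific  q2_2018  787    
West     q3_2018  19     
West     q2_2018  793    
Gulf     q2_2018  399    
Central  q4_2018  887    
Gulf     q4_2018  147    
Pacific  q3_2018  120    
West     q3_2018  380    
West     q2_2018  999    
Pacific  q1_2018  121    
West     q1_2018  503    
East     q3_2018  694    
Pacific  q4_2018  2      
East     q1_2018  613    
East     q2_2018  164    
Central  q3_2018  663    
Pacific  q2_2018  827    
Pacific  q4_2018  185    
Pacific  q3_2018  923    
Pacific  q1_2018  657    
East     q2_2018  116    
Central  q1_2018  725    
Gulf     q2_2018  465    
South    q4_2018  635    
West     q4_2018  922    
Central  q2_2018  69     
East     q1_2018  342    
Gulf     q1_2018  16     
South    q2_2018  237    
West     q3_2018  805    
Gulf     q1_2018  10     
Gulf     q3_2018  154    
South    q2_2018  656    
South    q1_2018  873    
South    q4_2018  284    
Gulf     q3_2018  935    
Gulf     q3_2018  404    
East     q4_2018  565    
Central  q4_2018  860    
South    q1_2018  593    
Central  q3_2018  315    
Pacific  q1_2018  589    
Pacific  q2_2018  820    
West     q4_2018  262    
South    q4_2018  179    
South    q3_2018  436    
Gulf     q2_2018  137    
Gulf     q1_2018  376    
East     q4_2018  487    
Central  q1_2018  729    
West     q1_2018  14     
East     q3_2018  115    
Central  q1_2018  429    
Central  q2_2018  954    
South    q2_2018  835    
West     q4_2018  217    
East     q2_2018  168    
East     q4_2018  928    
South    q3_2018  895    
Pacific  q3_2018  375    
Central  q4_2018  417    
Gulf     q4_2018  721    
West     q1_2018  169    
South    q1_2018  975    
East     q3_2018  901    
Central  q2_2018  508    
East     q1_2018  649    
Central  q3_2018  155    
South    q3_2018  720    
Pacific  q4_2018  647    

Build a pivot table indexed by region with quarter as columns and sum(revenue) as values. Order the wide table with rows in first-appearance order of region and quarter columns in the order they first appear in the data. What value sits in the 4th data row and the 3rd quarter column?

With rows in first-appearance order of region, row 4 is region=Central. quarter columns in first-appearance order: q2_2018, q4_2018, q3_2018, q1_2018; column 3 is q3_2018.
Long rows with region=Central, quarter=q3_2018: 663 + 315 + 155 = 1133.

1133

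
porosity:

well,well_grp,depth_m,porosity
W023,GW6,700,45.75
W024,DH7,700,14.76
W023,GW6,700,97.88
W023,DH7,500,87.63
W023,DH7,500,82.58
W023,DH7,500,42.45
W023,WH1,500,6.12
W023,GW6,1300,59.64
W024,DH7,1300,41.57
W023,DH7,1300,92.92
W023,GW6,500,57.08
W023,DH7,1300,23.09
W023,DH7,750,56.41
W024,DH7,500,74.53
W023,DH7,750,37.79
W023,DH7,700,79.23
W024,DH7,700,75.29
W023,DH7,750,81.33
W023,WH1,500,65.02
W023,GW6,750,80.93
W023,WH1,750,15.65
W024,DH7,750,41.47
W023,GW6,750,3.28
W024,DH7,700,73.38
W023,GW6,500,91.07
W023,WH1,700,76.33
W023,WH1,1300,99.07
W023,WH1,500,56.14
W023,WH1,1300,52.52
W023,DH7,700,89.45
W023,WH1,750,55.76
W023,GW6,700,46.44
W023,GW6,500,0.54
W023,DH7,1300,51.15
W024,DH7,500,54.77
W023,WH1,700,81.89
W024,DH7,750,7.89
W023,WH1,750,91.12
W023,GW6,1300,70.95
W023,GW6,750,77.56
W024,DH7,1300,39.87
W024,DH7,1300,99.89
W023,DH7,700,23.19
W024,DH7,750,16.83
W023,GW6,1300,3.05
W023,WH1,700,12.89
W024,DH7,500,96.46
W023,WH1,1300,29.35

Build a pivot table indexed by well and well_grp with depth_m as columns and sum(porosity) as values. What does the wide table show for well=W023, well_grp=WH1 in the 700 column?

171.11

Rows with well=W023, well_grp=WH1 and depth_m=700: porosity values are 76.33, 81.89, 12.89.
76.33 + 81.89 + 12.89 = 171.11.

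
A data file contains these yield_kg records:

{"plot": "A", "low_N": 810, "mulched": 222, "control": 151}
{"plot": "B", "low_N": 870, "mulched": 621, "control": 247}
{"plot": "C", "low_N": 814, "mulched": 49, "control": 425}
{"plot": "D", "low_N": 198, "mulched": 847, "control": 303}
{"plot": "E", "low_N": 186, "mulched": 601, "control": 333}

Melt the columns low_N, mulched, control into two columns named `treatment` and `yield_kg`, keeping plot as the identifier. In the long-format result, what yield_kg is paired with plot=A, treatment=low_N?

Unpivoting turns each (plot, wide-column) pair into one long row.
The wide cell at row A, column low_N holds 810, so the long row (A, low_N) has yield_kg=810.

810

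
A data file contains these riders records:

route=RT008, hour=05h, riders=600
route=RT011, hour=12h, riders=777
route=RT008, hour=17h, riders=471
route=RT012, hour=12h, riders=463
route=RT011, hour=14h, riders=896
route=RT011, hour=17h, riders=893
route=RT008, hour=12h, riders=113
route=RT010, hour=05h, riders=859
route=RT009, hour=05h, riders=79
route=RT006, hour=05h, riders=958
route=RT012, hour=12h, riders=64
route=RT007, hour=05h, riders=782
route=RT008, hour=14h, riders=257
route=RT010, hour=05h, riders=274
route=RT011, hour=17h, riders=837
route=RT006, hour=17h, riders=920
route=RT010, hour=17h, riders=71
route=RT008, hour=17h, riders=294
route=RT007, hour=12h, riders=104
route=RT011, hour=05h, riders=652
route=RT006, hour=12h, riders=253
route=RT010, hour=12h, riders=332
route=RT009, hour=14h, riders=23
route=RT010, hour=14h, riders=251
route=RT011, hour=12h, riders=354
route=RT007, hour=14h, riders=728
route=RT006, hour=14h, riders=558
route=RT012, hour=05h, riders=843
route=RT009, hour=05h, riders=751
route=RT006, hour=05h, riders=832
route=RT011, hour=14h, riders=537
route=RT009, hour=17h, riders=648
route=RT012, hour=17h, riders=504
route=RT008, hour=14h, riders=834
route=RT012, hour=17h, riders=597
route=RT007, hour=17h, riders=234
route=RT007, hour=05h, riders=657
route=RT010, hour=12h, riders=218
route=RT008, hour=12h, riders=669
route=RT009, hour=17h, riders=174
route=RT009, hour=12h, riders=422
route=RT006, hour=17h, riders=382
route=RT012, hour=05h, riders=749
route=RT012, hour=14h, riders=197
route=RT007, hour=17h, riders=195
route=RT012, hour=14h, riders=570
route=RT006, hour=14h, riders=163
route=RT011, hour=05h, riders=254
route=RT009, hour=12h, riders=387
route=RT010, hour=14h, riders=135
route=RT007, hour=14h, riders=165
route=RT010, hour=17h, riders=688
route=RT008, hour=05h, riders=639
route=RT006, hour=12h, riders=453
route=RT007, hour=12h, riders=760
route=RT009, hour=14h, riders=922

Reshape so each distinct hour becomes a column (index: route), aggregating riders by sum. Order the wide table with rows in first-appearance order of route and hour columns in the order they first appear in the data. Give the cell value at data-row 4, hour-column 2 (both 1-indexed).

550

With rows in first-appearance order of route, row 4 is route=RT010. hour columns in first-appearance order: 05h, 12h, 17h, 14h; column 2 is 12h.
Long rows with route=RT010, hour=12h: 332 + 218 = 550.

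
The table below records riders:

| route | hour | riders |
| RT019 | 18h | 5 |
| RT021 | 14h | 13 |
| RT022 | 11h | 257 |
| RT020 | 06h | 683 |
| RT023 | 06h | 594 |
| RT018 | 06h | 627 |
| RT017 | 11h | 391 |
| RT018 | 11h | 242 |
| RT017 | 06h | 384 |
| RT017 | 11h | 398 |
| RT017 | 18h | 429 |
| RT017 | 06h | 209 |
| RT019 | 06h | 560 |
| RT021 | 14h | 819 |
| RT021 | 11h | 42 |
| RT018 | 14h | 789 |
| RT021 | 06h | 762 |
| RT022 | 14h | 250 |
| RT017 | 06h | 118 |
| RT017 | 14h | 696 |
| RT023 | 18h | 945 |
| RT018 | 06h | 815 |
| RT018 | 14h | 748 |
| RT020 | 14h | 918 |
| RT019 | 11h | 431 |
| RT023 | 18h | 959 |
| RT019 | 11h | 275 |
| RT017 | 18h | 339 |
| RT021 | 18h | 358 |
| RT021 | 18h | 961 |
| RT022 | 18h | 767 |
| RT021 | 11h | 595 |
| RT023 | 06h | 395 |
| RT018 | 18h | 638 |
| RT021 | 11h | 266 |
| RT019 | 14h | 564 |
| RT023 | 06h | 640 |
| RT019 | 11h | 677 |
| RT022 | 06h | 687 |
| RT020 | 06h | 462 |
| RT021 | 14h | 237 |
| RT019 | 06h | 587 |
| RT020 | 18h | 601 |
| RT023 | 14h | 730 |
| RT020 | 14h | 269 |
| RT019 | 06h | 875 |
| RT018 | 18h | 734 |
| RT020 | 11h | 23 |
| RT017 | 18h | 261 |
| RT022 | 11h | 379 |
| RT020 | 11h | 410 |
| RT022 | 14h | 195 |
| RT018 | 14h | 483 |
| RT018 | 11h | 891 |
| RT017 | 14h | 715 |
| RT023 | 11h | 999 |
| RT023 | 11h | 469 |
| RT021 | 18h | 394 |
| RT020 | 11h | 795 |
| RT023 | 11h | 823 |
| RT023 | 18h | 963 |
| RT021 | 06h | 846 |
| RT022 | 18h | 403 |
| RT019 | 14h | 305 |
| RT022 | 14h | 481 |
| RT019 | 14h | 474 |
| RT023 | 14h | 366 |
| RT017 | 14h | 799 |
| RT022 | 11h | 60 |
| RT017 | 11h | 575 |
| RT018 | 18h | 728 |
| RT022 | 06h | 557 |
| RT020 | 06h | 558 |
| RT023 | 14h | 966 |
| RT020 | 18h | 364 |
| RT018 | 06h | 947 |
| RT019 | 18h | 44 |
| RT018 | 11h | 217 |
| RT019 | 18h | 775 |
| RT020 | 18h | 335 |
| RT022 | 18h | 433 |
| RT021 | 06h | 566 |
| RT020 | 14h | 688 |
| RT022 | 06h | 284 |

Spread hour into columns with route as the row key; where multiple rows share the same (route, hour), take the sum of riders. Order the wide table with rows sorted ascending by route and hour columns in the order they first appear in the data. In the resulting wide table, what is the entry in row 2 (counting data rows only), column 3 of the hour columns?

1350

With rows sorted ascending by route, row 2 is route=RT018. hour columns in first-appearance order: 18h, 14h, 11h, 06h; column 3 is 11h.
Long rows with route=RT018, hour=11h: 242 + 891 + 217 = 1350.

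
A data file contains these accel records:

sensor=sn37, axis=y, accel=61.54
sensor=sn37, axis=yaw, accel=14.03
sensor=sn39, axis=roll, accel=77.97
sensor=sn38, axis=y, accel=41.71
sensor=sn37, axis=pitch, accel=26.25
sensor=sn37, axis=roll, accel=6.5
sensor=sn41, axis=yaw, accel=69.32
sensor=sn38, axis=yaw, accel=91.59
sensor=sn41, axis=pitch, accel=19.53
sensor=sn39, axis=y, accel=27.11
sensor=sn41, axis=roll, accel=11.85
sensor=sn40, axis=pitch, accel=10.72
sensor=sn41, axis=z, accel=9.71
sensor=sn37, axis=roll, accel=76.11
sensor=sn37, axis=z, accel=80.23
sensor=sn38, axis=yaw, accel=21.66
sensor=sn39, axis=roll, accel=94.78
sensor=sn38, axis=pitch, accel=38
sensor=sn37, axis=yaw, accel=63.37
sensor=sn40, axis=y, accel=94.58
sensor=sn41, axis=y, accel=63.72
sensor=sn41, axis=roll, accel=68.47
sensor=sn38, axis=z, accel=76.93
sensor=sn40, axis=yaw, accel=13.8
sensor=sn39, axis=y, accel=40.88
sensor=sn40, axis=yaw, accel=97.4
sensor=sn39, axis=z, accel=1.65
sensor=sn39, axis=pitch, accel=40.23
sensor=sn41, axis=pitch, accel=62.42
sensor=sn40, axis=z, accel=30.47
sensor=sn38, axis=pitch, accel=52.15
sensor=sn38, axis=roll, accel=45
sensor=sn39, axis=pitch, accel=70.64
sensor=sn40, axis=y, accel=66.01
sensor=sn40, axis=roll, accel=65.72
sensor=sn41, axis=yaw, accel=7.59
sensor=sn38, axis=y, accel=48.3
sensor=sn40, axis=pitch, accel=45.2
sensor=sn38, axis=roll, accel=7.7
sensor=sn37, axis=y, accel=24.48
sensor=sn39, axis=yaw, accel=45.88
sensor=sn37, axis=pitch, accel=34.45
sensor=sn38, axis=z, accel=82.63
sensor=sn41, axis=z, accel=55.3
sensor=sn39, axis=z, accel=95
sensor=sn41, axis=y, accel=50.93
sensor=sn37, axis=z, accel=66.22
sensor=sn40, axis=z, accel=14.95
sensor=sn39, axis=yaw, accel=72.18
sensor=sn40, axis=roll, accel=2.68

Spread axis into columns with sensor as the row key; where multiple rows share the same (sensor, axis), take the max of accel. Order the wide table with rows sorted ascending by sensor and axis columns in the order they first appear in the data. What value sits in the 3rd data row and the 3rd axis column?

With rows sorted ascending by sensor, row 3 is sensor=sn39. axis columns in first-appearance order: y, yaw, roll, pitch, z; column 3 is roll.
Long rows with sensor=sn39, axis=roll: max(77.97, 94.78) = 94.78.

94.78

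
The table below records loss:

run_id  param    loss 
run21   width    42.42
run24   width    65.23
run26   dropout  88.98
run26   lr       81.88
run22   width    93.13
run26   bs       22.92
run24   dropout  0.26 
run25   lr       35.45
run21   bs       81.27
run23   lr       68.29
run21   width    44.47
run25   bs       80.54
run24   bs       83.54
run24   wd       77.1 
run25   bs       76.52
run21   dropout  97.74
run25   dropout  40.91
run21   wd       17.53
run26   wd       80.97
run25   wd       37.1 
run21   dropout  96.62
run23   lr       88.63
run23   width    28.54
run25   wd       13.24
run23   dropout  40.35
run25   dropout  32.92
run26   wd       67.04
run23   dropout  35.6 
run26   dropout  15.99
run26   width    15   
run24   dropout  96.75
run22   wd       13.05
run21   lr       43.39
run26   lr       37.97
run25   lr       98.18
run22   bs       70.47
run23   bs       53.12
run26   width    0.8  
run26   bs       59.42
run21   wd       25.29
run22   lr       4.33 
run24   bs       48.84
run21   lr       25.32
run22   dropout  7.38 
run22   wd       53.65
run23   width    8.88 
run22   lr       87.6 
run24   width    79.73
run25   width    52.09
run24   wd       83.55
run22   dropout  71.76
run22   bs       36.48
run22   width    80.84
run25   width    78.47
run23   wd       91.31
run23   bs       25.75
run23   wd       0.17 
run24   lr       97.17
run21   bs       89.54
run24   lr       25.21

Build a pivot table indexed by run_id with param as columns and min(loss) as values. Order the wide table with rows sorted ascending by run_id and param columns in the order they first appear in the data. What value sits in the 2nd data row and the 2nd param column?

With rows sorted ascending by run_id, row 2 is run_id=run22. param columns in first-appearance order: width, dropout, lr, bs, wd; column 2 is dropout.
Long rows with run_id=run22, param=dropout: min(7.38, 71.76) = 7.38.

7.38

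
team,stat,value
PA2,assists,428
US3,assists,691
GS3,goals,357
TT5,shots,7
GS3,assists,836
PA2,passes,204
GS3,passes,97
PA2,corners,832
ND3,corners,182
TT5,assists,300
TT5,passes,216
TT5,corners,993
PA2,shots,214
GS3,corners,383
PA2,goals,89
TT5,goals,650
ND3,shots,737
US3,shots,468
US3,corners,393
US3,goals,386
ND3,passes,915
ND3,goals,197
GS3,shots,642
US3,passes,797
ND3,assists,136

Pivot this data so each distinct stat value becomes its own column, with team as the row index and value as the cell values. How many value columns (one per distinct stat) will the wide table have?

5 distinct stat values: goals, passes, shots, assists, corners.

5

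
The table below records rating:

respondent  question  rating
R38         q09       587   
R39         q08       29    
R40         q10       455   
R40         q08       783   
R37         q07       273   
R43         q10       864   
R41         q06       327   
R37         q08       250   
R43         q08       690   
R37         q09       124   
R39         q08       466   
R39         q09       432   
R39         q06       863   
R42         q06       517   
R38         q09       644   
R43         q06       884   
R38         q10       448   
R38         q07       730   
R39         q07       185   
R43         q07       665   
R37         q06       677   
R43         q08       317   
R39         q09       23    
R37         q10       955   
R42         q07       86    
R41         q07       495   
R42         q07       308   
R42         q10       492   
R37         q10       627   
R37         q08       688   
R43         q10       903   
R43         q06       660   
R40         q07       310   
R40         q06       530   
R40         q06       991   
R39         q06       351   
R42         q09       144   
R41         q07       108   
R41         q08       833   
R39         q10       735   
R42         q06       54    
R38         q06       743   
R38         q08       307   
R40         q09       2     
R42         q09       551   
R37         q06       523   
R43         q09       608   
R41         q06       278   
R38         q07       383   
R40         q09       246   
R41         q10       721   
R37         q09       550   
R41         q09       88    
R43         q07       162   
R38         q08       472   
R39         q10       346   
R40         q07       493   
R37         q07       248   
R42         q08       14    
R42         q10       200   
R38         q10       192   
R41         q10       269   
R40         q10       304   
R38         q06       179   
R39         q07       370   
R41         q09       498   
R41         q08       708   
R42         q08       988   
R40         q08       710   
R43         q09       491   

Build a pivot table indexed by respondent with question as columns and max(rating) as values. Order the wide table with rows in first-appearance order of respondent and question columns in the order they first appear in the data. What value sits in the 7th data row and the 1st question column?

With rows in first-appearance order of respondent, row 7 is respondent=R42. question columns in first-appearance order: q09, q08, q10, q07, q06; column 1 is q09.
Long rows with respondent=R42, question=q09: max(144, 551) = 551.

551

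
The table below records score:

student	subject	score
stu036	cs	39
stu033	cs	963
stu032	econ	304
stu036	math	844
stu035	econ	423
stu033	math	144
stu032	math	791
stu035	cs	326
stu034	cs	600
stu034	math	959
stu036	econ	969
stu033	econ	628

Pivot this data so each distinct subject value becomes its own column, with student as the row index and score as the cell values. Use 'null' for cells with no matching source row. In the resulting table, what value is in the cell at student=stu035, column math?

No long-format row has student=stu035 and subject=math, so the cell is null.

null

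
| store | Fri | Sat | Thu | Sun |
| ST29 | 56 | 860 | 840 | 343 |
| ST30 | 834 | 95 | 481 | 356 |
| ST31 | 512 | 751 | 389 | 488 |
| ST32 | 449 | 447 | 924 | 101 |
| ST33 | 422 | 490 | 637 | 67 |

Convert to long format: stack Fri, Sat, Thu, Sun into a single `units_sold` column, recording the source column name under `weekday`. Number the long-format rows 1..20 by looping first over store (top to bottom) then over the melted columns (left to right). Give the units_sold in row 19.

637

20 rows total (5 × 4). Row 19: index ⌊(19-1)/4⌋ = 4 into store → ST33; (19-1) mod 4 = 2 into the melted columns → Thu.
So row 19 is (ST33, Thu, 637); units_sold = 637.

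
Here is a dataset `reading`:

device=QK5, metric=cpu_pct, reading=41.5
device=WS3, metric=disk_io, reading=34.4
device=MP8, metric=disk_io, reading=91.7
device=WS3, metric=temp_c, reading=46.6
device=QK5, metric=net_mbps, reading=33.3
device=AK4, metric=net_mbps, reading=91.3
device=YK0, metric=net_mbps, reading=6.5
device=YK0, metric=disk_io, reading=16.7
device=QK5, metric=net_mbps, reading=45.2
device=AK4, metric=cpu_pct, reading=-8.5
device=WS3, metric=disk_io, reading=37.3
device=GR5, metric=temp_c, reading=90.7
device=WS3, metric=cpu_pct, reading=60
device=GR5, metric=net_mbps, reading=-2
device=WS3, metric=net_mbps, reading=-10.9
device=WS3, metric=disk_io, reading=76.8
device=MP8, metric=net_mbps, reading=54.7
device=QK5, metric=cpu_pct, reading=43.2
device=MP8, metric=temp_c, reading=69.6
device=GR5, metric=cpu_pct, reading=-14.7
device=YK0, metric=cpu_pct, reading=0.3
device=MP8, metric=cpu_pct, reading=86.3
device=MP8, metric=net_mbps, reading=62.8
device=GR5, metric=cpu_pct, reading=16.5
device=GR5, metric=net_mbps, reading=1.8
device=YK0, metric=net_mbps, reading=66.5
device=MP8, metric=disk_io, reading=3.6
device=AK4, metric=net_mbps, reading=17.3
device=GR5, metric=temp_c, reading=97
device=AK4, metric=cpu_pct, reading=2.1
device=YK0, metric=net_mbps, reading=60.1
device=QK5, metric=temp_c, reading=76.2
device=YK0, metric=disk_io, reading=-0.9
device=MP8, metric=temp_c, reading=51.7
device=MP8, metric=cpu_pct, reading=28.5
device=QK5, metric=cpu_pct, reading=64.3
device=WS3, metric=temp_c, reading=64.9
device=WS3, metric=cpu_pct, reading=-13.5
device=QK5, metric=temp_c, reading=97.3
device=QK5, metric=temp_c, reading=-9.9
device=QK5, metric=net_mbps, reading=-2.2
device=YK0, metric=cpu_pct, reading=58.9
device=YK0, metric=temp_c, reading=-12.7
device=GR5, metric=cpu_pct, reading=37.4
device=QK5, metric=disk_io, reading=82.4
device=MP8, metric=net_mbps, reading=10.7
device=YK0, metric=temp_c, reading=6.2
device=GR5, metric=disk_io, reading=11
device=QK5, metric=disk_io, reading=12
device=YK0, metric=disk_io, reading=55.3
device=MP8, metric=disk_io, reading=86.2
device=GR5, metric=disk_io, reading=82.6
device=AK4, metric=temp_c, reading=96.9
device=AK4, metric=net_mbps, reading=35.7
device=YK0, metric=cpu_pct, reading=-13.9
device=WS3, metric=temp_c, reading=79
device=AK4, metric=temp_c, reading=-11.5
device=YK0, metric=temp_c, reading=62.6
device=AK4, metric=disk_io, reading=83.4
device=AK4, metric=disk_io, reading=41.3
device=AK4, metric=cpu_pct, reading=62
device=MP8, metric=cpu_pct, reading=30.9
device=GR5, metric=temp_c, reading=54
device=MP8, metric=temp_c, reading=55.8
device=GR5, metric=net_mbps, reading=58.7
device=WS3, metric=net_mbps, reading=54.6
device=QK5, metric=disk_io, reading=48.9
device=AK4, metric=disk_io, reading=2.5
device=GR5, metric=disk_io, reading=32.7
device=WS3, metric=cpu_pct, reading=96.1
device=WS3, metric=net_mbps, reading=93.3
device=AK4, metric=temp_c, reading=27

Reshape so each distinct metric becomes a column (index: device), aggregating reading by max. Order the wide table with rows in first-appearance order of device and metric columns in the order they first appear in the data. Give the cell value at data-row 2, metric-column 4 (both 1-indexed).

With rows in first-appearance order of device, row 2 is device=WS3. metric columns in first-appearance order: cpu_pct, disk_io, temp_c, net_mbps; column 4 is net_mbps.
Long rows with device=WS3, metric=net_mbps: max(-10.9, 54.6, 93.3) = 93.3.

93.3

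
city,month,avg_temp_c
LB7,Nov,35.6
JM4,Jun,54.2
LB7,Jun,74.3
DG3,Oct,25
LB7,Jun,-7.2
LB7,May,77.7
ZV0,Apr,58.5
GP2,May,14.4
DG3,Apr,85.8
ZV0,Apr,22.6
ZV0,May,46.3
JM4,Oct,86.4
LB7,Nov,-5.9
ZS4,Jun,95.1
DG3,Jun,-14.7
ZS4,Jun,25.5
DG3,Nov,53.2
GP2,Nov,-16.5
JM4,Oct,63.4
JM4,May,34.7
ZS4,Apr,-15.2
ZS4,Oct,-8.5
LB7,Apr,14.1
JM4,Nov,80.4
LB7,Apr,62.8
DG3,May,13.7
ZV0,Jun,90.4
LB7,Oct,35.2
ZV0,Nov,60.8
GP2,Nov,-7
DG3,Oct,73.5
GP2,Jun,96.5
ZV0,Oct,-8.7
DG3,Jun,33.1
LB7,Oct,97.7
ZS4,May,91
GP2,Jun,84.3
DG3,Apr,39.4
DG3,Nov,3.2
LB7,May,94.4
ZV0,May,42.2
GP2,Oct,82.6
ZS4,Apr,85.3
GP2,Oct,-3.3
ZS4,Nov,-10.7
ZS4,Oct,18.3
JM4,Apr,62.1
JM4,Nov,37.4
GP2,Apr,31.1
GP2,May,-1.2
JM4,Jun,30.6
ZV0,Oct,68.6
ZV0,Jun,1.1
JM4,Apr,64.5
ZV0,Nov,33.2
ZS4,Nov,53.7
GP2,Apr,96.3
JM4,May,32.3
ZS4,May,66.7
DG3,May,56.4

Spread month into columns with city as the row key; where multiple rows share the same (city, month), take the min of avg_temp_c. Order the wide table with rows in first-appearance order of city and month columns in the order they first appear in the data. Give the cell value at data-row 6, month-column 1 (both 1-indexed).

With rows in first-appearance order of city, row 6 is city=ZS4. month columns in first-appearance order: Nov, Jun, Oct, May, Apr; column 1 is Nov.
Long rows with city=ZS4, month=Nov: min(-10.7, 53.7) = -10.7.

-10.7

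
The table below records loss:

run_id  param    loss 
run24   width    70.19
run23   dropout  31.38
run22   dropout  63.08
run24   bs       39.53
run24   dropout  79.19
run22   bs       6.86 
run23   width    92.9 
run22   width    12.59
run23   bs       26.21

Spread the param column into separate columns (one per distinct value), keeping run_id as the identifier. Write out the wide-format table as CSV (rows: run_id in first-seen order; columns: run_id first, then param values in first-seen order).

run_id,width,dropout,bs
run24,70.19,79.19,39.53
run23,92.9,31.38,26.21
run22,12.59,63.08,6.86

Columns: run_id plus the 3 distinct param values (width, dropout, bs).
For example, row run24 column width takes loss=70.19 from the long row (run24, width).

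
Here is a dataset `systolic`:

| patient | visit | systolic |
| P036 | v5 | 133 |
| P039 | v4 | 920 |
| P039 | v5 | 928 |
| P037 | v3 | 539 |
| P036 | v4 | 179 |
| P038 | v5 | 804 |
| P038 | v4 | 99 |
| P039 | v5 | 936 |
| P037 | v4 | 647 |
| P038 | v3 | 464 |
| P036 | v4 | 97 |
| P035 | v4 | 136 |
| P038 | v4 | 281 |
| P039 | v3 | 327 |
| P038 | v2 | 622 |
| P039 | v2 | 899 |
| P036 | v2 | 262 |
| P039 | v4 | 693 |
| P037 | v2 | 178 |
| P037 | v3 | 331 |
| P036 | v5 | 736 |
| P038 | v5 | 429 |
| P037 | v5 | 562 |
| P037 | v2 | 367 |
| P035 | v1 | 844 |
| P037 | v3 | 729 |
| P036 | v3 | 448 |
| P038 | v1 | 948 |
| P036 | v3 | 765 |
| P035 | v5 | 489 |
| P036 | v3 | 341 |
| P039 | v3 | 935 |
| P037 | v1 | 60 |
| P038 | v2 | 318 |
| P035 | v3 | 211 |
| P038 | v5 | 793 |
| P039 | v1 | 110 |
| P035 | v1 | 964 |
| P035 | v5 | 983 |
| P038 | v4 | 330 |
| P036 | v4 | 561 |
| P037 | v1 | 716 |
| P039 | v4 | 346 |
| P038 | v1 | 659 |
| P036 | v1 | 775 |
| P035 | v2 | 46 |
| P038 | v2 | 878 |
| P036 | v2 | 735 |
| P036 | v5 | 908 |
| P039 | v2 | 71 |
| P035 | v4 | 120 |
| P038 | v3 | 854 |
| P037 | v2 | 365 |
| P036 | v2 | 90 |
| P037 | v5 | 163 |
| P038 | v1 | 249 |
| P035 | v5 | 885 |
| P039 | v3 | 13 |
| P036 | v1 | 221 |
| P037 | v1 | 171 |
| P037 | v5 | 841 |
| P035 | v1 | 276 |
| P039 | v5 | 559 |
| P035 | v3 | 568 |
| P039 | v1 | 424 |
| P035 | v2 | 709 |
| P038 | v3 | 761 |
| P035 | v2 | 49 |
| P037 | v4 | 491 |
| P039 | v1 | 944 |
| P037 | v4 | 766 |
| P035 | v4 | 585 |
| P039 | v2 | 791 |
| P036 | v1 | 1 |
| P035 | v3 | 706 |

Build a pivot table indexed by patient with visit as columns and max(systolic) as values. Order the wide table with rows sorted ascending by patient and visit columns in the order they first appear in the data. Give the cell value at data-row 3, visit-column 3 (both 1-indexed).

729

With rows sorted ascending by patient, row 3 is patient=P037. visit columns in first-appearance order: v5, v4, v3, v2, v1; column 3 is v3.
Long rows with patient=P037, visit=v3: max(539, 331, 729) = 729.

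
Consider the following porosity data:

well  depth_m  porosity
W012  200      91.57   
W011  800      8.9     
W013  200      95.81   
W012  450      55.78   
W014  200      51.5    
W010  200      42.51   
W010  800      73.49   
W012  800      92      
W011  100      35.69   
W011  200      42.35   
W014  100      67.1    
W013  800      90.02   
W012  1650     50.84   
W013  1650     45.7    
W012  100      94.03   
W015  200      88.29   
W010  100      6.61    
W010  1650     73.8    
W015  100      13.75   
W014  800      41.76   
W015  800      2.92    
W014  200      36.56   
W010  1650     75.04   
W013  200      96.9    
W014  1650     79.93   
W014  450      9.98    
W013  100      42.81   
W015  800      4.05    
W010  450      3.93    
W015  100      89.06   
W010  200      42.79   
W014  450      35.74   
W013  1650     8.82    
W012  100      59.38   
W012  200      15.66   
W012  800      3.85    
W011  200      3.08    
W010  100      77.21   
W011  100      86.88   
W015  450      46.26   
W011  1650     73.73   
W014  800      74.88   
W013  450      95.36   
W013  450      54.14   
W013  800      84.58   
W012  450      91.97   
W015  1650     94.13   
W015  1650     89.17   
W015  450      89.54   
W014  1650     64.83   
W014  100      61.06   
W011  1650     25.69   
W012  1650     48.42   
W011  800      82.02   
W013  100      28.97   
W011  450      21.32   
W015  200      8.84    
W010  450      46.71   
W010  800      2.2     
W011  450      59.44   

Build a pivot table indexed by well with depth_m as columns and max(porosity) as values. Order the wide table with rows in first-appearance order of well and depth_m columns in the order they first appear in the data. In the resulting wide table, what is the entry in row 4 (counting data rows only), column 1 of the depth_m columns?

With rows in first-appearance order of well, row 4 is well=W014. depth_m columns in first-appearance order: 200, 800, 450, 100, 1650; column 1 is 200.
Long rows with well=W014, depth_m=200: max(51.5, 36.56) = 51.5.

51.5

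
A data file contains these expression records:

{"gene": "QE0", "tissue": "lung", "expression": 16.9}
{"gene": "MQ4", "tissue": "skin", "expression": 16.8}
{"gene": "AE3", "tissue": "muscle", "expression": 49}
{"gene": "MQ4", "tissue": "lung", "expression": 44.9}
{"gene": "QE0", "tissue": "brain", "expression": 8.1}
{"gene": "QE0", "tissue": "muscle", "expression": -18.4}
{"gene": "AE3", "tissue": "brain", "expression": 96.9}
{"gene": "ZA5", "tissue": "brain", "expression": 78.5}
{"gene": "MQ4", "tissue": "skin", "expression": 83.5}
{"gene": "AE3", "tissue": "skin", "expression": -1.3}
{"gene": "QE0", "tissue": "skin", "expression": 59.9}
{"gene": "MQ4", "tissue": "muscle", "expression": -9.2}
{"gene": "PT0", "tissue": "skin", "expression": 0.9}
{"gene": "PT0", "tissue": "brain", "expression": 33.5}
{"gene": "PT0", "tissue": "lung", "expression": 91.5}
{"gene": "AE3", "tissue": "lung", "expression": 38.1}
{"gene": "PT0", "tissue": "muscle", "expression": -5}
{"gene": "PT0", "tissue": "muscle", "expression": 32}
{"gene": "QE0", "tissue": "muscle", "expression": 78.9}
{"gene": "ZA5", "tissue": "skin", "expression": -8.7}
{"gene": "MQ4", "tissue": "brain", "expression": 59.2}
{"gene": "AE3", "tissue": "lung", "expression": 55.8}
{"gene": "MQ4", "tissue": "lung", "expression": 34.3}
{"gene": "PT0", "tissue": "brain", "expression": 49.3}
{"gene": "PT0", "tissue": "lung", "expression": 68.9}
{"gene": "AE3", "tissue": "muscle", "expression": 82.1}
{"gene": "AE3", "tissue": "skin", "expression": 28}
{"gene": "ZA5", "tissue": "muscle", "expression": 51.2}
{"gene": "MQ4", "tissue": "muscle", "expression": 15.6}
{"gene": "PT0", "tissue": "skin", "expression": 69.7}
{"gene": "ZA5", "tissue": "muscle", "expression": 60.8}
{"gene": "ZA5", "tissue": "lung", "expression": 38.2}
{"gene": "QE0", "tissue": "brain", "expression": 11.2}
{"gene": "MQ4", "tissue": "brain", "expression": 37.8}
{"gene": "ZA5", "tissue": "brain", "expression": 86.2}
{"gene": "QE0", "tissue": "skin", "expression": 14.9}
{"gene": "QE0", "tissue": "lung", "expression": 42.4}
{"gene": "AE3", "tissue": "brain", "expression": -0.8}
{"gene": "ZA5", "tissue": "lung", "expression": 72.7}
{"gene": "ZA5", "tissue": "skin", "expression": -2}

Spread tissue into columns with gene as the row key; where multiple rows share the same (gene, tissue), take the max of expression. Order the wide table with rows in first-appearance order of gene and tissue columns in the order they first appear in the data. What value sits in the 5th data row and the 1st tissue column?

With rows in first-appearance order of gene, row 5 is gene=PT0. tissue columns in first-appearance order: lung, skin, muscle, brain; column 1 is lung.
Long rows with gene=PT0, tissue=lung: max(91.5, 68.9) = 91.5.

91.5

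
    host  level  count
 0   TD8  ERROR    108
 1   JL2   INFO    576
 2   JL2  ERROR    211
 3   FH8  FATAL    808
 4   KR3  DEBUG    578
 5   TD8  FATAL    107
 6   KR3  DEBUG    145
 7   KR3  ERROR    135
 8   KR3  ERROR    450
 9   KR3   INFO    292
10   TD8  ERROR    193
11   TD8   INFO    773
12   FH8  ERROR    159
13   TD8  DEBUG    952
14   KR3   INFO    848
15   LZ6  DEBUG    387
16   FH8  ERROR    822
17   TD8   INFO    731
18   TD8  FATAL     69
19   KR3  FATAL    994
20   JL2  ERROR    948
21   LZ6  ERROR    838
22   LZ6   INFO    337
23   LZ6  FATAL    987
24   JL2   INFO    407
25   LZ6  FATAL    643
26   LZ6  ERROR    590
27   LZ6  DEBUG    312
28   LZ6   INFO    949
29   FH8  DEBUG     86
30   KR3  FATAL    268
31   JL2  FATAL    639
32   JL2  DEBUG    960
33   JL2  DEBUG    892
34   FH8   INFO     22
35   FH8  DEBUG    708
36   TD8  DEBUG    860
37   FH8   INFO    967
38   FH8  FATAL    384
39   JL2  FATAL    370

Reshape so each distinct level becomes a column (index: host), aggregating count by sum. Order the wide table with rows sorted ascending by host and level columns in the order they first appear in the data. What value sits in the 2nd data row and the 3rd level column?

1009

With rows sorted ascending by host, row 2 is host=JL2. level columns in first-appearance order: ERROR, INFO, FATAL, DEBUG; column 3 is FATAL.
Long rows with host=JL2, level=FATAL: 639 + 370 = 1009.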